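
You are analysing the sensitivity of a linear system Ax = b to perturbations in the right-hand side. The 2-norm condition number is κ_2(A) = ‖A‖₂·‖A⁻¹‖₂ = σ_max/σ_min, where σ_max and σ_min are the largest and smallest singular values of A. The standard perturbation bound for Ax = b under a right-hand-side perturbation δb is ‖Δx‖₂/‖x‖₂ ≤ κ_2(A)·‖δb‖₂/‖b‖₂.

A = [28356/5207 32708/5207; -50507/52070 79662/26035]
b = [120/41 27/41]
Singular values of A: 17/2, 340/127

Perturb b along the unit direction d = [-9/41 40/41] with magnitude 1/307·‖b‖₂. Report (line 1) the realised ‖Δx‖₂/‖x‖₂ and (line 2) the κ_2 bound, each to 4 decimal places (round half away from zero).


0.0103
0.0103

from the listed singular values, σ₁ = 17/2, σ_n = 340/127
κ_2(A) = (17/2) / (340/127) = 3.1750
worst-case relative error ≤ 3.1750 × 1/307 = 0.0103
solve Ax = b  →  x = [0.2118 0.2824]
‖b‖₂ = 3.0000 and ‖x‖₂ = 0.3529
with δb = [-0.0021 0.0095], A·Δx = δb → ‖Δx‖ = 0.0037
dividing the unrounded norms, ‖Δx‖/‖x‖ = 0.0103
so the bound is sharp here: realised error equals the bound


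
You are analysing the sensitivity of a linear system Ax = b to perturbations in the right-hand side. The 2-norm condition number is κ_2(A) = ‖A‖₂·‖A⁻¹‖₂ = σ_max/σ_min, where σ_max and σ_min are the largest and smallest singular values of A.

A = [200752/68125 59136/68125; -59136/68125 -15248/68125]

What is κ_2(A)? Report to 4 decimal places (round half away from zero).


M = AᵀA = [350387456/37128125 102187008/37128125; 102187008/37128125 29836544/37128125]. tr(M)=3041792/297025, det(M)=65536/7425625
char-poly roots: 256/25 and 256/297025
so κ_2 = √((256/25) / (256/297025)) = 109.0000

109.0000


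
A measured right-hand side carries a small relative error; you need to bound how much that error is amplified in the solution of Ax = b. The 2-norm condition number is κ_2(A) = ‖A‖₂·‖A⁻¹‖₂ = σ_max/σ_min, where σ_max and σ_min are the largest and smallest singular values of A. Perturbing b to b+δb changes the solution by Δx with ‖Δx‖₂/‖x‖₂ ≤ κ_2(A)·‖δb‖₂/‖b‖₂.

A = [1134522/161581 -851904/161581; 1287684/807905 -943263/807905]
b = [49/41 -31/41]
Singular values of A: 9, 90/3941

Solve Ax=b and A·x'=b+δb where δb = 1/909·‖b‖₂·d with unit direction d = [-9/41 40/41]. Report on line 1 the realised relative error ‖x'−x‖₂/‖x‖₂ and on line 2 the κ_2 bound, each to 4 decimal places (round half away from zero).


0.0016
0.4336

from the listed singular values, σ₁ = 9, σ_n = 90/3941
κ = σ_max/σ_min = 9/(90/3941) = 394.1000
κ_2(A)·‖δb‖/‖b‖ = 0.4336
solve Ax = b  →  x = [-26.1844 -35.0978]
‖b‖ = 1.4142, ‖x‖ = 43.7890
with δb = [-0.0003 0.0015], A·Δx = δb → ‖Δx‖ = 0.0681
dividing the unrounded norms, ‖Δx‖/‖x‖ = 0.0016
tightness: 0.0016 against a bound of 0.4336 (unrounded ratio ≈ 0.0036)


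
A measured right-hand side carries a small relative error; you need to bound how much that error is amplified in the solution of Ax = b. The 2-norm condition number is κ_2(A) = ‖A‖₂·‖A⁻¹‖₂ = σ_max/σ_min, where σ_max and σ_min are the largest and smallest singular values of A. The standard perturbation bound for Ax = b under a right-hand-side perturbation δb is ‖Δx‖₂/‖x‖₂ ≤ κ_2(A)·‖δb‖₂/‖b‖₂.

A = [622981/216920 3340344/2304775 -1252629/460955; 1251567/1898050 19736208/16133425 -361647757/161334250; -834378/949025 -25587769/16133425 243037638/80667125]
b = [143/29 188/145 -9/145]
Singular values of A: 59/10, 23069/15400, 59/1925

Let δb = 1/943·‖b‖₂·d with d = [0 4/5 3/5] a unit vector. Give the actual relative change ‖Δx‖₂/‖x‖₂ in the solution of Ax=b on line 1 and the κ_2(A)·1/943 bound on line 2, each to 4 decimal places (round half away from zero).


0.0054
0.2041

largest singular value 59/10, smallest 59/1925
condition number: (59/10) ÷ (59/1925) = 192.5000
κ_2(A)·‖δb‖/‖b‖ = 0.2041
solve Ax = b  →  x = [2.0861 28.6266 15.6577]
‖b‖₂ = 5.0990 and ‖x‖₂ = 32.6956
with δb = [0.0000 0.0043 0.0032], A·Δx = δb → ‖Δx‖ = 0.1764
realised ‖Δx‖/‖x‖ = 0.0054
realised/bound (from unrounded values) ≈ 0.0264


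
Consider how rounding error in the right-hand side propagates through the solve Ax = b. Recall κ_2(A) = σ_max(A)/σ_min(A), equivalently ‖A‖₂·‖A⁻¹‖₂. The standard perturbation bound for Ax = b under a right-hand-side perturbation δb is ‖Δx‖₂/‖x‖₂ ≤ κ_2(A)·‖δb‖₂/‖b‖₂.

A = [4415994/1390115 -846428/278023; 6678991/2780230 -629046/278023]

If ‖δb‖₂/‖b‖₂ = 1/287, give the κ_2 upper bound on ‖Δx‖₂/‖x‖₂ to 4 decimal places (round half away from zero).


form AᵀA = [4904517312409/309187154116 -1167703451145/77296788529; -1167703451145/77296788529 1112139229300/77296788529] with trace 11121372449/367642276 and determinant 1464100/91910569
solving λ² − 11121372449/367642276·λ + 1464100/91910569 = 0 gives λ = 121/4, 48400/91910569
κ_2(A) = √(λ_max/λ_min) = √((121/4) / (48400/91910569)) = 239.6750
perturbation bound = 239.6750·1/287 = 0.8351

0.8351


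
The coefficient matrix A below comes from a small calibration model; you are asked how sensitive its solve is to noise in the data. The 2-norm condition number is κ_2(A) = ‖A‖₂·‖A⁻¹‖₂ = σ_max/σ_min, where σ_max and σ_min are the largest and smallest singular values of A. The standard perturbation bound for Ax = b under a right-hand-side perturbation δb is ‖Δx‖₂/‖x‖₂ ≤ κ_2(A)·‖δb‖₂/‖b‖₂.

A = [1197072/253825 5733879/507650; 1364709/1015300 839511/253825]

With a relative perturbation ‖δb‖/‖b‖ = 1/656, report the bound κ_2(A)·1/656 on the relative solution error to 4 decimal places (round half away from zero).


form AᵀA = [39664212201/1649334544 23797472355/412333636; 23797472355/412333636 57114373221/412333636] with trace 1586518965/9759376 and determinant 6765201/39037504
eigenvalues of AᵀA: λ = (tr ± √(tr²−4·det))/2 = 2601/16, 2601/2439844
κ_2(A) = √(λ_max/λ_min) = √((2601/16) / (2601/2439844)) = 390.5000
worst-case relative error ≤ 390.5000 × 1/656 = 0.5953

0.5953


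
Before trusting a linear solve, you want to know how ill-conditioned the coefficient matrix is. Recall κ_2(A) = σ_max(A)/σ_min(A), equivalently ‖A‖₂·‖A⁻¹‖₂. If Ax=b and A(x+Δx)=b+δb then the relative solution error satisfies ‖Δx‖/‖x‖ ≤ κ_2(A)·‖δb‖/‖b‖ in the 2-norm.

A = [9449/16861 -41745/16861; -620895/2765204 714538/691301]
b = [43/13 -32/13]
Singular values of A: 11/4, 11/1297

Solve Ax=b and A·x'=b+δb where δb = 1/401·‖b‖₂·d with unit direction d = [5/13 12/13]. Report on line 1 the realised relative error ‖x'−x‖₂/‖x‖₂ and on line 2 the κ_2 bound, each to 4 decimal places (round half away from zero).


σ_max = 11/4, σ_min = 11/1297
condition number: (11/4) ÷ (11/1297) = 324.2500
bound on ‖Δx‖/‖x‖: κ·ε = 324.2500·1/401 = 0.8086
solve Ax = b  →  x = [-114.7140 -27.3016]
‖b‖₂ = 4.1231 and ‖x‖₂ = 117.9181
Δx = A⁻¹·δb where δb = 1/401·4.1231·d; ‖Δx‖ = 1.2123
relative error = 0.0103
realised/bound (from unrounded values) ≈ 0.0127

0.0103
0.8086


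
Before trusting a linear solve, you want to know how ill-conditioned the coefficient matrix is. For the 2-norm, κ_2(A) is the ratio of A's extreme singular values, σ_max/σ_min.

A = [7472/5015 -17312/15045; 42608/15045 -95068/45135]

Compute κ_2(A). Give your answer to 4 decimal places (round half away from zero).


132.7500

M = AᵀA = [1604096/156645 -3608896/469935; -3608896/469935 8121296/1409805]. tr(M)=4511632/281961, det(M)=4096/281961
solving λ² − 4511632/281961·λ + 4096/281961 = 0 gives λ = 16, 256/281961
κ = σ_max/σ_min = 4/(16/531) = 132.7500


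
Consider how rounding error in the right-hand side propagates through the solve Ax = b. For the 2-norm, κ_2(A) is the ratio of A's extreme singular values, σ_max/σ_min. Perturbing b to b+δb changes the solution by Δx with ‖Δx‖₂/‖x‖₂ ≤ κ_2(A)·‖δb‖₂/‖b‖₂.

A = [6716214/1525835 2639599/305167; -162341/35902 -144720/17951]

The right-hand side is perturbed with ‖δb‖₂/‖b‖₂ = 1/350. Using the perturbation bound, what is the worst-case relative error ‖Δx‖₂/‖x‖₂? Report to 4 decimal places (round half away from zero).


0.1415

AᵀA = [440953756249/11073352900 41263399746/553667645; 41263399746/553667645 15481883161/110733529]; tr = 6882844541/38316100, det = 20151121/1532644
λ_max, λ_min = (6882844541/38316100 ± √47296337738838690681/1468123519210000)/2 = 4489/25, 112225/1532644
σ_max=√(4489/25)=(67/5), σ_min=√(112225/1532644)=(335/1238) → κ = 49.5200
κ_2(A)·‖δb‖/‖b‖ = 0.1415


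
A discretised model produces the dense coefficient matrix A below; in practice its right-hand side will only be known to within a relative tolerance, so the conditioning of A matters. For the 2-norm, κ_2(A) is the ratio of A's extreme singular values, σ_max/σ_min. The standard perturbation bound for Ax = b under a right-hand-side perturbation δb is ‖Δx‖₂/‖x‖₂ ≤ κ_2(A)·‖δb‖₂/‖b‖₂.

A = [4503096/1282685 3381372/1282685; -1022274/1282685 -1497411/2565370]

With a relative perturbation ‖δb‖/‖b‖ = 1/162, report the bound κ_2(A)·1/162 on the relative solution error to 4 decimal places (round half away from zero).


AᵀA = [12684662532/978751225 9513399699/978751225; 9513399699/978751225 28540717497/3915004900]; tr = 3171174705/156600196, det = 104976/39150049
eigenvalues of AᵀA: λ = (tr ± √(tr²−4·det))/2 = 81/4, 5184/39150049
σ_max=√(81/4)=(9/2), σ_min=√(5184/39150049)=(72/6257) → κ = 391.0625
κ_2(A)·‖δb‖/‖b‖ = 2.4140

2.4140


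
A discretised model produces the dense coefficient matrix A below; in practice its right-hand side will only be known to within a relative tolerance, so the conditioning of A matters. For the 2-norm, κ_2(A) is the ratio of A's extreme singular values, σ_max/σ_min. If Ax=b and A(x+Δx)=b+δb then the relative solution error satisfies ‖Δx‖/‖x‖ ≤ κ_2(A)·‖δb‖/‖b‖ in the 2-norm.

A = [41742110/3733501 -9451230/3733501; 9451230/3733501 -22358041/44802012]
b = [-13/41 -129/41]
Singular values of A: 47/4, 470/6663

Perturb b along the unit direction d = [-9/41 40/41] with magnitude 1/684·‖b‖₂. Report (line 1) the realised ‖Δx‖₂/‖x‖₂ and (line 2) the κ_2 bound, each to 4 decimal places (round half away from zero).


0.0015
0.2435

from the listed singular values, σ₁ = 47/4, σ_n = 470/6663
κ_2(A) = (47/4) / (470/6663) = 166.5750
perturbation bound = 166.5750·1/684 = 0.2435
solve Ax = b  →  x = [-9.4188 -41.4738]
2-norm of b is 3.1623; of x, 42.5299
Δx = A⁻¹·δb where δb = 1/684·3.1623·d; ‖Δx‖ = 0.0655
dividing the unrounded norms, ‖Δx‖/‖x‖ = 0.0015
realised/bound (from unrounded values) ≈ 0.0063


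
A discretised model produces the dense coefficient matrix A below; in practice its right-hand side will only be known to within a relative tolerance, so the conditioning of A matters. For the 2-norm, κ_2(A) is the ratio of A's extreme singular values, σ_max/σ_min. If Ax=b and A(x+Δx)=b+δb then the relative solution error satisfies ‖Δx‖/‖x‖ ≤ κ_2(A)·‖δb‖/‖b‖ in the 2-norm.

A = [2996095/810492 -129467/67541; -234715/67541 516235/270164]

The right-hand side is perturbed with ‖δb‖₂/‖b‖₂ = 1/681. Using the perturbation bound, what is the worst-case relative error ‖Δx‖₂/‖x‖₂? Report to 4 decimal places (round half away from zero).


AᵀA = [20106668425/781090704 -223364960/16272723; -223364960/16272723 635773889/86787856]; tr = 44686217/1351368, det = 6996025/43243776
λ_max, λ_min = (44686217/1351368 ± √31182440847376/28534304241)/2 = 529/16, 13225/2702736
so κ_2 = √((529/16) / (13225/2702736)) = 82.2000
perturbation bound = 82.2000·1/681 = 0.1207

0.1207


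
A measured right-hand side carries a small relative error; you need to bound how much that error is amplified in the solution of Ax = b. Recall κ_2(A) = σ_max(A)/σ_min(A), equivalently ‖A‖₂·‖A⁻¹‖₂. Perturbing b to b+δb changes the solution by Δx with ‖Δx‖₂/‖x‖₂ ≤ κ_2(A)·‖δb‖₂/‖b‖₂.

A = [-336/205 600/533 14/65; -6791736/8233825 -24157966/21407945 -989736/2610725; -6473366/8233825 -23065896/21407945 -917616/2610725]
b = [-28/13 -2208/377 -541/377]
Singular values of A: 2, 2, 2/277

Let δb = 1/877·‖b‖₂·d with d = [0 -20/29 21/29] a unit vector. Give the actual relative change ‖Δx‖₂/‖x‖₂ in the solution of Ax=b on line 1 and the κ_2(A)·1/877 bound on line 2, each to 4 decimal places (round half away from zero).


0.0024
0.3158

σ_max = 2, σ_min = 2/277
condition number: 2 ÷ (2/277) = 277.0000
bound on ‖Δx‖/‖x‖: κ·ε = 277.0000·1/877 = 0.3158
solve Ax = b  →  x = [-23.1654 -112.0683 399.4400]
‖b‖₂ = 6.4031 and ‖x‖₂ = 415.5096
re-solving with b+δb shifts x by Δx of norm 1.0112
dividing the unrounded norms, ‖Δx‖/‖x‖ = 0.0024
so the bound overstates the realised error by a factor of ≈ 129.7834 (computed from the unrounded values)


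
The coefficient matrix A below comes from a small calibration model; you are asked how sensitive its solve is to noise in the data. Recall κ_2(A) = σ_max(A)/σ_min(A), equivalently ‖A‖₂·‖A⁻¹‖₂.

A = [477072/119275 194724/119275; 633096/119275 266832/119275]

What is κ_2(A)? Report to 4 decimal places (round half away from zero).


M = AᵀA = [25136329536/569061025 418924224/22762441; 418924224/22762441 4364670096/569061025]. tr(M)=174562128/3367225, det(M)=6718464/84180625
eigenvalues of AᵀA: λ = (tr ± √(tr²−4·det))/2 = 1296/25, 5184/3367225
κ_2(A) = √(λ_max/λ_min) = √((1296/25) / (5184/3367225)) = 183.5000

183.5000


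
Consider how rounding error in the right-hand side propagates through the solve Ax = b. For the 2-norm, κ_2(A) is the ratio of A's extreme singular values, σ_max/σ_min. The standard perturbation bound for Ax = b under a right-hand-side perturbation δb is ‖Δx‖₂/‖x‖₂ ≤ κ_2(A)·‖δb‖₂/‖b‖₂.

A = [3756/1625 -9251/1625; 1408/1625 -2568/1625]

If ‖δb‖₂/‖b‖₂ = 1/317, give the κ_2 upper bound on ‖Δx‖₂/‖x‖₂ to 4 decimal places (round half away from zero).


0.1009

AᵀA = [25744/4225 -12276/845; -12276/845 147481/4225]; tr = 41, det = 1024/625
solving λ² − 41·λ + 1024/625 = 0 gives λ = 1024/25, 1/25
σ_max=√(1024/25)=(32/5), σ_min=√(1/25)=(1/5) → κ = 32.0000
κ_2(A)·‖δb‖/‖b‖ = 0.1009


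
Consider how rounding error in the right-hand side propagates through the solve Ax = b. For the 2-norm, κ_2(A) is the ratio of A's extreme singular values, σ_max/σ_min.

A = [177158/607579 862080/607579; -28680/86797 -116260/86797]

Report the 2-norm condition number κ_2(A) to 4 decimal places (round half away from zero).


51.1000

form AᵀA = [85243204/438944401 375870240/438944401; 375870240/438944401 1671206800/438944401] with trace 1044884/261121 and determinant 1600/261121
char-poly roots: 4 and 400/261121
κ = σ_max/σ_min = 2/(20/511) = 51.1000


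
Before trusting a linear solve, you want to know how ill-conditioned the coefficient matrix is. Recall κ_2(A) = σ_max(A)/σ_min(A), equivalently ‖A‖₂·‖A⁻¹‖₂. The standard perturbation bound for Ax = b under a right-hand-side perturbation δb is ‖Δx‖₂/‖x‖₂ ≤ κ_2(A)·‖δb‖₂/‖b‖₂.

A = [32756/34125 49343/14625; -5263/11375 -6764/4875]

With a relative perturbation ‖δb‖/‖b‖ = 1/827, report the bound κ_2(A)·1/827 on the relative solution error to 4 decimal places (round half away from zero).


M = AᵀA = [7823953/6890625 11459584/2953125; 11459584/2953125 16843177/1265625]. tr(M)=286634/19845, det(M)=130321/2480625
solving λ² − 286634/19845·λ + 130321/2480625 = 0 gives λ = 361/25, 361/99225
σ_max=√(361/25)=(19/5), σ_min=√(361/99225)=(19/315) → κ = 63.0000
perturbation bound = 63.0000·1/827 = 0.0762

0.0762


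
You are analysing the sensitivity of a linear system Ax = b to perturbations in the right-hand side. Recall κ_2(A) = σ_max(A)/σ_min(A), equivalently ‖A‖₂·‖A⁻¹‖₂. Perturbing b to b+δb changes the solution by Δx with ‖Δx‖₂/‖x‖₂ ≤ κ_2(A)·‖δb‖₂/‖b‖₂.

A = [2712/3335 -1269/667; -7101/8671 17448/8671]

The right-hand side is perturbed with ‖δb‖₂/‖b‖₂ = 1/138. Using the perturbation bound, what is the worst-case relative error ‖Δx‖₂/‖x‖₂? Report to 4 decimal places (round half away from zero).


0.8333

form AᵀA = [2976921/2235025 -1428192/447005; -1428192/447005 685593/89401] with trace 119034/13225 and determinant 81/13225
char-poly roots: 9 and 9/13225
σ_max=√9=3, σ_min=√(9/13225)=(3/115) → κ = 115.0000
bound on ‖Δx‖/‖x‖: κ·ε = 115.0000·1/138 = 0.8333


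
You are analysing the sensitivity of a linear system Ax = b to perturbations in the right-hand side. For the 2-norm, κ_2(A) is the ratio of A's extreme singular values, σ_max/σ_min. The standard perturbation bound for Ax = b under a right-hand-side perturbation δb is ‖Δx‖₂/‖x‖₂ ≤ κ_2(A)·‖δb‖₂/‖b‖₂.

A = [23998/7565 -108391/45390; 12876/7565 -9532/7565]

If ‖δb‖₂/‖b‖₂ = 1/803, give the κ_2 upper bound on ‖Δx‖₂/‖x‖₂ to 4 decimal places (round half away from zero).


0.3741

M = AᵀA = [513284/39605 -1154869/118815; -1154869/118815 10394141/1425780]. tr(M)=5774473/285156, det(M)=36/7921
eigenvalues of AᵀA: λ = (tr ± √(tr²−4·det))/2 = 81/4, 16/71289
κ = σ_max/σ_min = (9/2)/(4/267) = 300.3750
bound on ‖Δx‖/‖x‖: κ·ε = 300.3750·1/803 = 0.3741


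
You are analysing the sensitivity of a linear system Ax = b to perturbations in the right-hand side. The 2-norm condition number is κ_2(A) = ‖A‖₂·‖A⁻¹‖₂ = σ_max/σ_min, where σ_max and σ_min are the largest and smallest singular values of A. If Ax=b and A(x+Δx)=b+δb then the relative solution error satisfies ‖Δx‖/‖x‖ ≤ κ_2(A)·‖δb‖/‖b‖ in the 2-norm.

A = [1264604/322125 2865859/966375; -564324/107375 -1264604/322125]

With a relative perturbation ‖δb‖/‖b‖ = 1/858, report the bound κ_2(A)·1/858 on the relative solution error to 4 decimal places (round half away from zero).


AᵀA = [178615098784/4150580625 401879769764/12451741875; 401879769764/12451741875 904246291969/37355225625]; tr = 100471287241/1494209025, det = 45212176/1494209025
solving λ² − 100471287241/1494209025·λ + 45212176/1494209025 = 0 gives λ = 1681/25, 26896/59768361
κ = σ_max/σ_min = (41/5)/(164/7731) = 386.5500
worst-case relative error ≤ 386.5500 × 1/858 = 0.4505

0.4505


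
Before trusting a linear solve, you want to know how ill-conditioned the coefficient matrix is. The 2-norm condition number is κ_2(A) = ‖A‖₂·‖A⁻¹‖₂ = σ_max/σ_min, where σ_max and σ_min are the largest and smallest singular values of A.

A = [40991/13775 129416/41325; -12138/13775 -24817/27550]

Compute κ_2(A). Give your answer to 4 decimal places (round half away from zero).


256.5000

form AᵀA = [2924149/303601 9210775/910803; 9210775/910803 116059129/10929636] with trace 263173/12996 and determinant 9/1444
char-poly roots: 81/4 and 1/3249
so κ_2 = √((81/4) / (1/3249)) = 256.5000


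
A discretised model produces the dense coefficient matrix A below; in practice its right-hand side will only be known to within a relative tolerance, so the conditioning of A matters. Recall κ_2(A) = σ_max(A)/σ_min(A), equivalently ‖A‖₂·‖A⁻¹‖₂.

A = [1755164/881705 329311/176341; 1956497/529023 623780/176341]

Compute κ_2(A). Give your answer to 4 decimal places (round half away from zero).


M = AᵀA = [427067193001/24209804025 27114543008/1613986935; 27114543008/1613986935 1721616689/107599129]. tr(M)=814430948026/24209804025, det(M)=17682025/968392161
solving λ² − 814430948026/24209804025·λ + 17682025/968392161 = 0 gives λ = 841/25, 525625/968392161
so κ_2 = √((841/25) / (525625/968392161)) = 248.9520

248.9520


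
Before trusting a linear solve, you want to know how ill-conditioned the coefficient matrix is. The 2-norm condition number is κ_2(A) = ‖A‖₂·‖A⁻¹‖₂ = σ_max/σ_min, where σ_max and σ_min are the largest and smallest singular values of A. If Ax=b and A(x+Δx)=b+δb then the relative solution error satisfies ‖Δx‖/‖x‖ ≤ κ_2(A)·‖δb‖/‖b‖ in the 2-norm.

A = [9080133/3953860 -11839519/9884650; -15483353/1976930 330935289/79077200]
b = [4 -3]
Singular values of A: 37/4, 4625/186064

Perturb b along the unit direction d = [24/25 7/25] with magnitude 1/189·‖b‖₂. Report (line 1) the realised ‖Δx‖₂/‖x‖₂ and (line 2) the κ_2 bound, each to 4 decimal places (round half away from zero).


from the listed singular values, σ₁ = 37/4, σ_n = 4625/186064
κ = σ_max/σ_min = (37/4)/(4625/186064) = 372.1280
bound on ‖Δx‖/‖x‖: κ·ε = 372.1280·1/189 = 1.9689
solve Ax = b  →  x = [57.1769 106.2878]
2-norm of b is 5.0000; of x, 120.6909
re-solving with b+δb shifts x by Δx of norm 1.0643
realised ‖Δx‖/‖x‖ = 0.0088
so the bound overstates the realised error by a factor of ≈ 223.2782 (computed from the unrounded values)

0.0088
1.9689


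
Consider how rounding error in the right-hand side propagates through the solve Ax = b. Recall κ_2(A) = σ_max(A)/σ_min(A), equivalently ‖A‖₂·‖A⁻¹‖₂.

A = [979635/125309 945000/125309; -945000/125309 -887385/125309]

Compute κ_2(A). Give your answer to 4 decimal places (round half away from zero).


149.0000

M = AᵀA = [2202984225/18671041 2097900000/18671041; 2097900000/18671041 1998189225/18671041]. tr(M)=4995450/22201, det(M)=50625/22201
char-poly roots: 225 and 225/22201
so κ_2 = √(225 / (225/22201)) = 149.0000


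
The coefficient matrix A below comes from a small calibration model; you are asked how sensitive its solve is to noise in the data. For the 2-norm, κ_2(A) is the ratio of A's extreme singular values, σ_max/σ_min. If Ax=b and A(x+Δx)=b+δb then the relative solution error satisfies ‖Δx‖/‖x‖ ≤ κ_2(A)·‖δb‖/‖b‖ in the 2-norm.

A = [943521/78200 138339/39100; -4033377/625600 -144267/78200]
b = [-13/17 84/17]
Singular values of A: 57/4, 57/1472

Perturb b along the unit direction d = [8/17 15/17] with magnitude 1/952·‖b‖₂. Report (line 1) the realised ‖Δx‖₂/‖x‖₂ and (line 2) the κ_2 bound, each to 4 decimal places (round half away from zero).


σ_max = 57/4, σ_min = 57/1472
κ_2(A) = (57/4) / (57/1472) = 368.0000
κ_2(A)·‖δb‖/‖b‖ = 0.3866
solve Ax = b  →  x = [-29.1256 99.1074]
2-norm of b is 5.0000; of x, 103.2985
δb = ε·‖b‖·d = [0.0025 0.0046]; solving A·Δx = δb gives ‖Δx‖ = 0.1356
relative error = 0.0013
realised/bound (from unrounded values) ≈ 0.0034

0.0013
0.3866


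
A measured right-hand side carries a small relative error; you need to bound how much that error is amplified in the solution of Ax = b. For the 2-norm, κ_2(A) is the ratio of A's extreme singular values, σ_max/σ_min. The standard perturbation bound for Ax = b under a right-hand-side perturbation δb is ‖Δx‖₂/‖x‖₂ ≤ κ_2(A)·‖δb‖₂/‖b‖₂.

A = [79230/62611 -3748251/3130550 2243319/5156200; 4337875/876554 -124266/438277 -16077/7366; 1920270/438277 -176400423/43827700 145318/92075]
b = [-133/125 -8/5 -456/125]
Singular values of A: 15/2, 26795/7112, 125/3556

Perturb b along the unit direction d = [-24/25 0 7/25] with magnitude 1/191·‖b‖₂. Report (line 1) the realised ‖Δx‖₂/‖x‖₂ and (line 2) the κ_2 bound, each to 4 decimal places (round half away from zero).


1.0308
1.1171

σ_max = 15/2, σ_min = 125/3556
κ = σ_max/σ_min = (15/2)/(125/3556) = 213.3600
worst-case relative error ≤ 213.3600 × 1/191 = 1.1171
solve Ax = b  →  x = [-0.3844 0.4125 -0.1922]
‖b‖ = 4.1231, ‖x‖ = 0.5957
re-solving with b+δb shifts x by Δx of norm 0.6141
realised ‖Δx‖/‖x‖ = 1.0308
realised/bound (from unrounded values) ≈ 0.9228


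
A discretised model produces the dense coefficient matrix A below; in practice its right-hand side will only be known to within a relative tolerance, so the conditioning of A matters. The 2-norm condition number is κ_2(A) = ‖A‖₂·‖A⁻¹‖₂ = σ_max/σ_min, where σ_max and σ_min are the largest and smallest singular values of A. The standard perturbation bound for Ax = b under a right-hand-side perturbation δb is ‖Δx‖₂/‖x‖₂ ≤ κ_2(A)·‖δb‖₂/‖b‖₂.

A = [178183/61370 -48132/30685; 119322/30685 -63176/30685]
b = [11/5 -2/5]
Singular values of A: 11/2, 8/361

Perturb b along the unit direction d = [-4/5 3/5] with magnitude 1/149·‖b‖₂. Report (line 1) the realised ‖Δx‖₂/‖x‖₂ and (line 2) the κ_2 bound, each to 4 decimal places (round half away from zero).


largest singular value 11/2, smallest 8/361
κ = σ_max/σ_min = (11/2)/(8/361) = 248.1875
bound on ‖Δx‖/‖x‖: κ·ε = 248.1875·1/149 = 1.6657
solve Ax = b  →  x = [-42.3102 -79.7179]
‖b‖ = 2.2361, ‖x‖ = 90.2502
with δb = [-0.0120 0.0090], A·Δx = δb → ‖Δx‖ = 0.6772
realised ‖Δx‖/‖x‖ = 0.0075
realised/bound (from unrounded values) ≈ 0.0045

0.0075
1.6657


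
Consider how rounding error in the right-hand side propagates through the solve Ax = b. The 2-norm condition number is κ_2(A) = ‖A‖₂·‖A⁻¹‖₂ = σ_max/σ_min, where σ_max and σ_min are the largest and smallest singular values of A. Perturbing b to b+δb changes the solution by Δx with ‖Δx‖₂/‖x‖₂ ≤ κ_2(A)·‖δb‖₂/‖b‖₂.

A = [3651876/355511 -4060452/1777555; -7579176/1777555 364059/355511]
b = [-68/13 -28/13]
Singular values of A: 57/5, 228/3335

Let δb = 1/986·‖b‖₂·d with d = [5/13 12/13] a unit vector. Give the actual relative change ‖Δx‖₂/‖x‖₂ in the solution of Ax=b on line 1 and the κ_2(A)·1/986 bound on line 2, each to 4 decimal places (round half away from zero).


σ_max = 57/5, σ_min = 228/3335
condition number: (57/5) ÷ (228/3335) = 166.7500
worst-case relative error ≤ 166.7500 × 1/986 = 0.1691
solve Ax = b  →  x = [-13.1857 -57.0047]
‖b‖ = 5.6569, ‖x‖ = 58.5098
δb = ε·‖b‖·d = [0.0022 0.0053]; solving A·Δx = δb gives ‖Δx‖ = 0.0839
realised ‖Δx‖/‖x‖ = 0.0014
realised/bound (from unrounded values) ≈ 0.0085

0.0014
0.1691


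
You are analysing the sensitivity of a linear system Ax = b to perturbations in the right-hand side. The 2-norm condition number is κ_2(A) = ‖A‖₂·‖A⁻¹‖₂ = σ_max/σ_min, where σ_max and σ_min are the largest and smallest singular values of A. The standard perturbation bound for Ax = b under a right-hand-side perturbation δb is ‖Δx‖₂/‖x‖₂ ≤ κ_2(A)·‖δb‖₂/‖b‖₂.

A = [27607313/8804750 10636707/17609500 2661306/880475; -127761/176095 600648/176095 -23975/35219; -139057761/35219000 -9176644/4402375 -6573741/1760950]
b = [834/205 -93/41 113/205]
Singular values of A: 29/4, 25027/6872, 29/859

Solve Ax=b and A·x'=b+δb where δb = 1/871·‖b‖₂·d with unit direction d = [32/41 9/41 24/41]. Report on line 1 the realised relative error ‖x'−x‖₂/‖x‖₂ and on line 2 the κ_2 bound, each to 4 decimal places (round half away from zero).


0.0018
0.2466

σ_max = 29/4, σ_min = 29/859
κ_2(A) = (29/4) / (29/859) = 214.7500
bound on ‖Δx‖/‖x‖: κ·ε = 214.7500·1/871 = 0.2466
solve Ax = b  →  x = [-60.9254 -0.7136 64.6901]
‖b‖ = 4.6904, ‖x‖ = 88.8663
Δx = A⁻¹·δb where δb = 1/871·4.6904·d; ‖Δx‖ = 0.1595
realised ‖Δx‖/‖x‖ = 0.0018
tightness: 0.0018 against a bound of 0.2466 (unrounded ratio ≈ 0.0073)


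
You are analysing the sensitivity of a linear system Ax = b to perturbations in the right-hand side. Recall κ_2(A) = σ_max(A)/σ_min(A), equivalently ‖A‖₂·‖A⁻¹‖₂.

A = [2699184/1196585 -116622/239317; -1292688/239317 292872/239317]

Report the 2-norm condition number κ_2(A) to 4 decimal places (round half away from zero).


280.6250

AᵀA = [290305626624/8472282025 -13063578912/1694456405; -13063578912/1694456405 588015972/338891281]; tr = 181443204/5040025, det = 82944/5040025
char-poly roots: 36 and 2304/5040025
so κ_2 = √(36 / (2304/5040025)) = 280.6250


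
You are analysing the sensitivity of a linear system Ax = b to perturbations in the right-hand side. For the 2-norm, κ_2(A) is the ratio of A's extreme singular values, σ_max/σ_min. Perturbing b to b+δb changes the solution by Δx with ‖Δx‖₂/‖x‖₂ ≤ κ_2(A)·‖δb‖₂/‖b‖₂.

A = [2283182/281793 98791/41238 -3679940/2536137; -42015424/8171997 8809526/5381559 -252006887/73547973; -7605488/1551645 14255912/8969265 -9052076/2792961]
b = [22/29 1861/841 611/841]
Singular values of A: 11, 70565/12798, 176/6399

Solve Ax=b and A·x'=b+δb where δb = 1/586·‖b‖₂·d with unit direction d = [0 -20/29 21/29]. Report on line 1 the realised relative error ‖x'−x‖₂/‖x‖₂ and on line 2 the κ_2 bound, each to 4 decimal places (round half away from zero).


0.0042
0.6825

largest singular value 11, smallest 176/6399
κ = σ_max/σ_min = 11/(176/6399) = 399.9375
κ_2(A)·‖δb‖/‖b‖ = 0.6825
solve Ax = b  →  x = [4.7636 -28.8687 -21.5858]
‖b‖ = 2.4495, ‖x‖ = 36.3599
with δb = [0.0000 -0.0029 0.0030], A·Δx = δb → ‖Δx‖ = 0.1520
dividing the unrounded norms, ‖Δx‖/‖x‖ = 0.0042
tightness: 0.0042 against a bound of 0.6825 (unrounded ratio ≈ 0.0061)


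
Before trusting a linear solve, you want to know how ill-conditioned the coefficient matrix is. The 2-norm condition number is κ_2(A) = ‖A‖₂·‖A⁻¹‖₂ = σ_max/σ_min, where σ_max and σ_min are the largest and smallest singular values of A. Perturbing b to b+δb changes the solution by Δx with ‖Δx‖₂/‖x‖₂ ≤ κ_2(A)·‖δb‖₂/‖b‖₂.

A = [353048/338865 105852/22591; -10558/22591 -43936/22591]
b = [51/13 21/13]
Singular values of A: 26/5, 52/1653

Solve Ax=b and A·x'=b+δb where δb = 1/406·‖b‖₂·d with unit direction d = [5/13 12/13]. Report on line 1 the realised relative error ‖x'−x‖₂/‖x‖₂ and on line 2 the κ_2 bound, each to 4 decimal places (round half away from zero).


0.0035
0.4071

from the listed singular values, σ₁ = 26/5, σ_n = 52/1653
condition number: (26/5) ÷ (52/1653) = 165.3000
worst-case relative error ≤ 165.3000 × 1/406 = 0.4071
solve Ax = b  →  x = [-92.9128 21.4967]
‖b‖₂ = 4.2426 and ‖x‖₂ = 95.3671
δb = ε·‖b‖·d = [0.0040 0.0096]; solving A·Δx = δb gives ‖Δx‖ = 0.3322
realised ‖Δx‖/‖x‖ = 0.0035
realised/bound (from unrounded values) ≈ 0.0086


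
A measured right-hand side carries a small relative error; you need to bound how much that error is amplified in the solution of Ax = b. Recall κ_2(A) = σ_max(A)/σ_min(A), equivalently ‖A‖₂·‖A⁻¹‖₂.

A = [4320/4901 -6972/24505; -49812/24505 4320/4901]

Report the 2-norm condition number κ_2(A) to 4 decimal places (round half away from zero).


29.0000

form AᵀA = [17442576/3553225 -290304/142129; -290304/142129 3048336/3553225] with trace 121248/21025 and determinant 20736/525625
char-poly roots: 144/25 and 144/21025
κ_2(A) = √(λ_max/λ_min) = √((144/25) / (144/21025)) = 29.0000


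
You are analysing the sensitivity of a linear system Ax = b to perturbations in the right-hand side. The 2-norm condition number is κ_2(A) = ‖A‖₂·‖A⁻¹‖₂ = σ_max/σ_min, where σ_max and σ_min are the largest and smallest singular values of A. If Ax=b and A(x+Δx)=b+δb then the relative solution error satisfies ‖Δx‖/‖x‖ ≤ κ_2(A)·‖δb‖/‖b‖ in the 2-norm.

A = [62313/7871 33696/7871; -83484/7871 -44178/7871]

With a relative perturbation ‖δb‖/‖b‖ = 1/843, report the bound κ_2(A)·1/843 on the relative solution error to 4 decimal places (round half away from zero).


0.2746

form AᵀA = [10852488225/61952641 5787855000/61952641; 5787855000/61952641 3087116100/61952641] with trace 48233925/214369 and determinant 202500/214369
λ_max, λ_min = (48233925/214369 ± √2326337882015625/45954068161)/2 = 225, 900/214369
κ_2(A) = √(λ_max/λ_min) = √(225 / (900/214369)) = 231.5000
κ_2(A)·‖δb‖/‖b‖ = 0.2746


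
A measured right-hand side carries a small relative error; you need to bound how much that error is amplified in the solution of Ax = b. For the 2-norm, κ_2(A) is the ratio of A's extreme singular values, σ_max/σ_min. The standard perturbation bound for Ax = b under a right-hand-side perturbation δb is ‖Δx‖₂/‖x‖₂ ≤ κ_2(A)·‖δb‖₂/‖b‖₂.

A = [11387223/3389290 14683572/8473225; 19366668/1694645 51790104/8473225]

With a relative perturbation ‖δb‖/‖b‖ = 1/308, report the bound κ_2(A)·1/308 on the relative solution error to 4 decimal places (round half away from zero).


0.8091

AᵀA = [65197606613625/459491468164 8692834434030/114872867041; 8692834434030/114872867041 4636515454416/114872867041]; tr = 289770479001/1589935876, det = 212576400/397483969
solving λ² − 289770479001/1589935876·λ + 212576400/397483969 = 0 gives λ = 729/4, 1166400/397483969
κ = σ_max/σ_min = (27/2)/(1080/19937) = 249.2125
worst-case relative error ≤ 249.2125 × 1/308 = 0.8091


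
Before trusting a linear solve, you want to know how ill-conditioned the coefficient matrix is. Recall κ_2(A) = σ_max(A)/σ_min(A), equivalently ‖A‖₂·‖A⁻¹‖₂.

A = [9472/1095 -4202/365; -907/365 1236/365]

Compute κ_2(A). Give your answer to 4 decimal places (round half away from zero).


AᵀA = [3884905/47961 -1726580/15987; -1726580/15987 767380/5329]; tr = 10791325/47961, det = 2500/5329
solving λ² − 10791325/47961·λ + 2500/5329 = 0 gives λ = 225, 100/47961
so κ_2 = √(225 / (100/47961)) = 328.5000

328.5000


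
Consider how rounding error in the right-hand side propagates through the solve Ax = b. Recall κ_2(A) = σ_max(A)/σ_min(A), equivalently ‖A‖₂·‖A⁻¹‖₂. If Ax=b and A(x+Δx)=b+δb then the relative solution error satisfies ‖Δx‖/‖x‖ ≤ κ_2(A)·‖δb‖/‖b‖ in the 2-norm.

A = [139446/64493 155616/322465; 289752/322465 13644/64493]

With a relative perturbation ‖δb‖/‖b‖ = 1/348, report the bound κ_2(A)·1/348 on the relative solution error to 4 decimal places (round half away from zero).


0.6954

M = AᵀA = [3373289316/615288025 151795296/123057605; 151795296/123057605 170830224/615288025]. tr(M)=421668/73205, det(M)=5184/9150625
char-poly roots: 144/25 and 36/366025
so κ_2 = √((144/25) / (36/366025)) = 242.0000
perturbation bound = 242.0000·1/348 = 0.6954


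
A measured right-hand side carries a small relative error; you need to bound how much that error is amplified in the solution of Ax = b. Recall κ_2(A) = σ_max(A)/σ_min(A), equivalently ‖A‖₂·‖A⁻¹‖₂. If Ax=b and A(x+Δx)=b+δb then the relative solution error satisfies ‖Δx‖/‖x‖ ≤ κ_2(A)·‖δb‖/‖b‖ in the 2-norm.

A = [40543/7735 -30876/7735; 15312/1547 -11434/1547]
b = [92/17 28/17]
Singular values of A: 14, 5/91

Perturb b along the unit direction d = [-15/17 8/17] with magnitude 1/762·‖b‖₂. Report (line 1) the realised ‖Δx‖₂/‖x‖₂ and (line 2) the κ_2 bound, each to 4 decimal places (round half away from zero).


0.0019
0.3344

largest singular value 14, smallest 5/91
κ_2(A) = 14 / (5/91) = 254.8000
bound on ‖Δx‖/‖x‖: κ·ε = 254.8000·1/762 = 0.3344
solve Ax = b  →  x = [-43.4514 -58.4114]
‖b‖ = 5.6569, ‖x‖ = 72.8006
δb = ε·‖b‖·d = [-0.0066 0.0035]; solving A·Δx = δb gives ‖Δx‖ = 0.1351
realised ‖Δx‖/‖x‖ = 0.0019
tightness: 0.0019 against a bound of 0.3344 (unrounded ratio ≈ 0.0056)


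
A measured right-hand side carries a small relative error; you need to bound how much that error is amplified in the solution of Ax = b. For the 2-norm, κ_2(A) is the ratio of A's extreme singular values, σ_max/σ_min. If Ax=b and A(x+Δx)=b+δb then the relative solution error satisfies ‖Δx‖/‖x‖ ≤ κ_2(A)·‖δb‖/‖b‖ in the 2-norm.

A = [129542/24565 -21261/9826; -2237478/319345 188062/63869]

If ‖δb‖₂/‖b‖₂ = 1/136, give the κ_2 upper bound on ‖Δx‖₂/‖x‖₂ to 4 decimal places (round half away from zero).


form AᵀA = [313692749224/4079249161 -130702770135/4079249161; -130702770135/4079249161 217862353825/16316996644] with trace 8713806809/96550276 and determinant 3258025/24137569
λ_max, λ_min = (8713806809/96550276 ± √75925396093167324081/9321955795676176)/2 = 361/4, 36100/24137569
σ_max=√(361/4)=(19/2), σ_min=√(36100/24137569)=(190/4913) → κ = 245.6500
bound on ‖Δx‖/‖x‖: κ·ε = 245.6500·1/136 = 1.8063

1.8063


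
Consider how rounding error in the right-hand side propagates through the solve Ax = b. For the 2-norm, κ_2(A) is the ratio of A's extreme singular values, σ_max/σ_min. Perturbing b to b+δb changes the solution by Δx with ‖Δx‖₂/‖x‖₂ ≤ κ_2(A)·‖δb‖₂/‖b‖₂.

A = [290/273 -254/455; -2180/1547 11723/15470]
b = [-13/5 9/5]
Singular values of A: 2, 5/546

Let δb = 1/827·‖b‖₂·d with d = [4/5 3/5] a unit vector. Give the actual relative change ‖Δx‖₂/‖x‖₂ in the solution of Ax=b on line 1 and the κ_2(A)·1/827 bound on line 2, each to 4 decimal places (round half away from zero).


0.0038
0.2641

σ_max = 2, σ_min = 5/546
κ_2(A) = 2 / (5/546) = 218.4000
κ_2(A)·‖δb‖/‖b‖ = 0.2641
solve Ax = b  →  x = [-52.7118 -95.6471]
‖b‖₂ = 3.1623 and ‖x‖₂ = 109.2103
δb = ε·‖b‖·d = [0.0031 0.0023]; solving A·Δx = δb gives ‖Δx‖ = 0.4176
dividing the unrounded norms, ‖Δx‖/‖x‖ = 0.0038
so the bound overstates the realised error by a factor of ≈ 69.0707 (computed from the unrounded values)


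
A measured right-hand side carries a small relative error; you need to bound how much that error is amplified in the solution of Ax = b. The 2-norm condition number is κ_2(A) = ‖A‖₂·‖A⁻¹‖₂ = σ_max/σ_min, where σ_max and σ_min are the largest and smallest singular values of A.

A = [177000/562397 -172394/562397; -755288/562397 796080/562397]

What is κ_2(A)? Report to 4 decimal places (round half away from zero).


form AᵀA = [357994624/188156089 -375837840/188156089; -375837840/188156089 394683556/188156089] with trace 894980/223729 and determinant 256/223729
solving λ² − 894980/223729·λ + 256/223729 = 0 gives λ = 4, 64/223729
κ_2(A) = √(λ_max/λ_min) = √(4 / (64/223729)) = 118.2500

118.2500


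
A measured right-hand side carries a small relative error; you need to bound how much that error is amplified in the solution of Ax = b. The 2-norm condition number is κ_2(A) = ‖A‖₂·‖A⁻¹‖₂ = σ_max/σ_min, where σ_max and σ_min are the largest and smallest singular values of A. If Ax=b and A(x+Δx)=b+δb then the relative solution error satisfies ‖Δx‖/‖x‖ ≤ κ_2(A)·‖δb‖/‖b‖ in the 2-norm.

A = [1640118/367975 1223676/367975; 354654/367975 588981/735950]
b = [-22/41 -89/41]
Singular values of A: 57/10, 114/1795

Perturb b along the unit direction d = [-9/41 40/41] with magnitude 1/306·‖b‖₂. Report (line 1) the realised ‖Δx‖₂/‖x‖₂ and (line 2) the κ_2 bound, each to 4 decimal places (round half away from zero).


0.0037
0.2933

largest singular value 57/10, smallest 114/1795
κ = σ_max/σ_min = (57/10)/(114/1795) = 89.7500
worst-case relative error ≤ 89.7500 × 1/306 = 0.2933
solve Ax = b  →  x = [18.7544 -25.2982]
‖b‖₂ = 2.2361 and ‖x‖₂ = 31.4917
Δx = A⁻¹·δb where δb = 1/306·2.2361·d; ‖Δx‖ = 0.1151
dividing the unrounded norms, ‖Δx‖/‖x‖ = 0.0037
realised/bound (from unrounded values) ≈ 0.0125
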